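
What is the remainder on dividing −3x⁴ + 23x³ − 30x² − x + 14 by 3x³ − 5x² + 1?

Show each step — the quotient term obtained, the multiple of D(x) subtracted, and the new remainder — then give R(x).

Step 1: lead(−3x⁴ + 23x³ − 30x² − x + 14) ÷ lead(D) = −3x⁴ ÷ 3x³ = −x. Subtract (−x)·D = −3x⁴ + 5x³ − x. Remainder: 18x³ − 30x² + 14.
Step 2: lead(18x³ − 30x² + 14) ÷ lead(D) = 18x³ ÷ 3x³ = 6. Subtract (6)·D = 18x³ − 30x² + 6. Remainder: 8.

R(x) = 8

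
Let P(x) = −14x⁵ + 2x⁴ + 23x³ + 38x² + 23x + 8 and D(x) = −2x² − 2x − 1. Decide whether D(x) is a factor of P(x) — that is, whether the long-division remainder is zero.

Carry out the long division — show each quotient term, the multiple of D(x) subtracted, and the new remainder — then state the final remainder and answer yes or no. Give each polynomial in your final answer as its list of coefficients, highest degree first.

Step 1: lead(−14x⁵ + 2x⁴ + 23x³ + 38x² + 23x + 8) ÷ lead(D) = −14x⁵ ÷ −2x² = 7x³. Subtract (7x³)·D = −14x⁵ − 14x⁴ − 7x³. Remainder: 16x⁴ + 30x³ + 38x² + 23x + 8.
Step 2: lead(16x⁴ + 30x³ + 38x² + 23x + 8) ÷ lead(D) = 16x⁴ ÷ −2x² = −8x². Subtract (−8x²)·D = 16x⁴ + 16x³ + 8x². Remainder: 14x³ + 30x² + 23x + 8.
Step 3: lead(14x³ + 30x² + 23x + 8) ÷ lead(D) = 14x³ ÷ −2x² = −7x. Subtract (−7x)·D = 14x³ + 14x² + 7x. Remainder: 16x² + 16x + 8.
Step 4: lead(16x² + 16x + 8) ÷ lead(D) = 16x² ÷ −2x² = −8. Subtract (−8)·D = 16x² + 16x + 8. Remainder: 0.

R = [0], so D(x) is a factor of P(x). yes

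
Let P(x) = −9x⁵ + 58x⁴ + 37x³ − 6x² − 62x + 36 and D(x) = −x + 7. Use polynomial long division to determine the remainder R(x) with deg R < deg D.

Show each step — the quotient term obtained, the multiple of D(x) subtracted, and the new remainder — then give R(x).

R(x) = −6

Step 1: lead(−9x⁵ + 58x⁴ + 37x³ − 6x² − 62x + 36) ÷ lead(D) = −9x⁵ ÷ −x = 9x⁴. Subtract (9x⁴)·D = −9x⁵ + 63x⁴. Remainder: −5x⁴ + 37x³ − 6x² − 62x + 36.
Step 2: lead(−5x⁴ + 37x³ − 6x² − 62x + 36) ÷ lead(D) = −5x⁴ ÷ −x = 5x³. Subtract (5x³)·D = −5x⁴ + 35x³. Remainder: 2x³ − 6x² − 62x + 36.
Step 3: lead(2x³ − 6x² − 62x + 36) ÷ lead(D) = 2x³ ÷ −x = −2x². Subtract (−2x²)·D = 2x³ − 14x². Remainder: 8x² − 62x + 36.
Step 4: lead(8x² − 62x + 36) ÷ lead(D) = 8x² ÷ −x = −8x. Subtract (−8x)·D = 8x² − 56x. Remainder: −6x + 36.
Step 5: lead(−6x + 36) ÷ lead(D) = −6x ÷ −x = 6. Subtract (6)·D = −6x + 42. Remainder: −6.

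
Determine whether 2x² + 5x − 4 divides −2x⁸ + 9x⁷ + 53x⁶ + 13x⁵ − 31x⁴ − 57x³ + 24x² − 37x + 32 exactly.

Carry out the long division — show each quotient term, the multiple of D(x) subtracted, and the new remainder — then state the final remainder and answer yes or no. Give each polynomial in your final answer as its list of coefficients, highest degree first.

R = [-7, 8], so D(x) is not a factor of P(x). no

Step 1: lead(−2x⁸ + 9x⁷ + 53x⁶ + 13x⁵ − 31x⁴ − 57x³ + 24x² − 37x + 32) ÷ lead(D) = −2x⁸ ÷ 2x² = −x⁶. Subtract (−x⁶)·D = −2x⁸ − 5x⁷ + 4x⁶. Remainder: 14x⁷ + 49x⁶ + 13x⁵ − 31x⁴ − 57x³ + 24x² − 37x + 32.
Step 2: lead(14x⁷ + 49x⁶ + 13x⁵ − 31x⁴ − 57x³ + 24x² − 37x + 32) ÷ lead(D) = 14x⁷ ÷ 2x² = 7x⁵. Subtract (7x⁵)·D = 14x⁷ + 35x⁶ − 28x⁵. Remainder: 14x⁶ + 41x⁵ − 31x⁴ − 57x³ + 24x² − 37x + 32.
Step 3: lead(14x⁶ + 41x⁵ − 31x⁴ − 57x³ + 24x² − 37x + 32) ÷ lead(D) = 14x⁶ ÷ 2x² = 7x⁴. Subtract (7x⁴)·D = 14x⁶ + 35x⁵ − 28x⁴. Remainder: 6x⁵ − 3x⁴ − 57x³ + 24x² − 37x + 32.
Step 4: lead(6x⁵ − 3x⁴ − 57x³ + 24x² − 37x + 32) ÷ lead(D) = 6x⁵ ÷ 2x² = 3x³. Subtract (3x³)·D = 6x⁵ + 15x⁴ − 12x³. Remainder: −18x⁴ − 45x³ + 24x² − 37x + 32.
Step 5: lead(−18x⁴ − 45x³ + 24x² − 37x + 32) ÷ lead(D) = −18x⁴ ÷ 2x² = −9x². Subtract (−9x²)·D = −18x⁴ − 45x³ + 36x². Remainder: −12x² − 37x + 32.
Step 6: lead(−12x² − 37x + 32) ÷ lead(D) = −12x² ÷ 2x² = −6. Subtract (−6)·D = −12x² − 30x + 24. Remainder: −7x + 8.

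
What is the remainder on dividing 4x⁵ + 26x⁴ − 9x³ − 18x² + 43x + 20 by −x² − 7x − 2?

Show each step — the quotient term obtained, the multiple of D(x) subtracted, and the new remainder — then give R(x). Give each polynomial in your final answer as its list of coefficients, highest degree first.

Step 1: lead(4x⁵ + 26x⁴ − 9x³ − 18x² + 43x + 20) ÷ lead(D) = 4x⁵ ÷ −x² = −4x³. Subtract (−4x³)·D = 4x⁵ + 28x⁴ + 8x³. Remainder: −2x⁴ − 17x³ − 18x² + 43x + 20.
Step 2: lead(−2x⁴ − 17x³ − 18x² + 43x + 20) ÷ lead(D) = −2x⁴ ÷ −x² = 2x². Subtract (2x²)·D = −2x⁴ − 14x³ − 4x². Remainder: −3x³ − 14x² + 43x + 20.
Step 3: lead(−3x³ − 14x² + 43x + 20) ÷ lead(D) = −3x³ ÷ −x² = 3x. Subtract (3x)·D = −3x³ − 21x² − 6x. Remainder: 7x² + 49x + 20.
Step 4: lead(7x² + 49x + 20) ÷ lead(D) = 7x² ÷ −x² = −7. Subtract (−7)·D = 7x² + 49x + 14. Remainder: 6.

R = [6]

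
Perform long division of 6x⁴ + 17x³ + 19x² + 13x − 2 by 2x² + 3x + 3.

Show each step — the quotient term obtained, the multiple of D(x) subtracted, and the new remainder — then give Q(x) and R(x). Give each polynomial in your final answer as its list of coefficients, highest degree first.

Step 1: lead(6x⁴ + 17x³ + 19x² + 13x − 2) ÷ lead(D) = 6x⁴ ÷ 2x² = 3x². Subtract (3x²)·D = 6x⁴ + 9x³ + 9x². Remainder: 8x³ + 10x² + 13x − 2.
Step 2: lead(8x³ + 10x² + 13x − 2) ÷ lead(D) = 8x³ ÷ 2x² = 4x. Subtract (4x)·D = 8x³ + 12x² + 12x. Remainder: −2x² + x − 2.
Step 3: lead(−2x² + x − 2) ÷ lead(D) = −2x² ÷ 2x² = −1. Subtract (−1)·D = −2x² − 3x − 3. Remainder: 4x + 1.

Q = [3, 4, -1]; R = [4, 1]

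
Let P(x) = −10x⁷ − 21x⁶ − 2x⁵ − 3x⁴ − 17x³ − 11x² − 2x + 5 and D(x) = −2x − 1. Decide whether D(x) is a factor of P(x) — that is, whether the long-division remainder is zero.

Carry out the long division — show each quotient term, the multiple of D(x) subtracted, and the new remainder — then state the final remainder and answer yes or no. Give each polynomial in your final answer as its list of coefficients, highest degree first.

Step 1: lead(−10x⁷ − 21x⁶ − 2x⁵ − 3x⁴ − 17x³ − 11x² − 2x + 5) ÷ lead(D) = −10x⁷ ÷ −2x = 5x⁶. Subtract (5x⁶)·D = −10x⁷ − 5x⁶. Remainder: −16x⁶ − 2x⁵ − 3x⁴ − 17x³ − 11x² − 2x + 5.
Step 2: lead(−16x⁶ − 2x⁵ − 3x⁴ − 17x³ − 11x² − 2x + 5) ÷ lead(D) = −16x⁶ ÷ −2x = 8x⁵. Subtract (8x⁵)·D = −16x⁶ − 8x⁵. Remainder: 6x⁵ − 3x⁴ − 17x³ − 11x² − 2x + 5.
Step 3: lead(6x⁵ − 3x⁴ − 17x³ − 11x² − 2x + 5) ÷ lead(D) = 6x⁵ ÷ −2x = −3x⁴. Subtract (−3x⁴)·D = 6x⁵ + 3x⁴. Remainder: −6x⁴ − 17x³ − 11x² − 2x + 5.
Step 4: lead(−6x⁴ − 17x³ − 11x² − 2x + 5) ÷ lead(D) = −6x⁴ ÷ −2x = 3x³. Subtract (3x³)·D = −6x⁴ − 3x³. Remainder: −14x³ − 11x² − 2x + 5.
Step 5: lead(−14x³ − 11x² − 2x + 5) ÷ lead(D) = −14x³ ÷ −2x = 7x². Subtract (7x²)·D = −14x³ − 7x². Remainder: −4x² − 2x + 5.
Step 6: lead(−4x² − 2x + 5) ÷ lead(D) = −4x² ÷ −2x = 2x. Subtract (2x)·D = −4x² − 2x. Remainder: 5.

R = [5], so D(x) is not a factor of P(x). no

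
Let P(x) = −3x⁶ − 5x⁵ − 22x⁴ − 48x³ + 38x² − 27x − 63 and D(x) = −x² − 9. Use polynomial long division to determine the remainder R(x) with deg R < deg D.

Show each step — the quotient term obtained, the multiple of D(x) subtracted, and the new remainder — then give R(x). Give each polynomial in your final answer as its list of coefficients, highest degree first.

R = [0]

Step 1: lead(−3x⁶ − 5x⁵ − 22x⁴ − 48x³ + 38x² − 27x − 63) ÷ lead(D) = −3x⁶ ÷ −x² = 3x⁴. Subtract (3x⁴)·D = −3x⁶ − 27x⁴. Remainder: −5x⁵ + 5x⁴ − 48x³ + 38x² − 27x − 63.
Step 2: lead(−5x⁵ + 5x⁴ − 48x³ + 38x² − 27x − 63) ÷ lead(D) = −5x⁵ ÷ −x² = 5x³. Subtract (5x³)·D = −5x⁵ − 45x³. Remainder: 5x⁴ − 3x³ + 38x² − 27x − 63.
Step 3: lead(5x⁴ − 3x³ + 38x² − 27x − 63) ÷ lead(D) = 5x⁴ ÷ −x² = −5x². Subtract (−5x²)·D = 5x⁴ + 45x². Remainder: −3x³ − 7x² − 27x − 63.
Step 4: lead(−3x³ − 7x² − 27x − 63) ÷ lead(D) = −3x³ ÷ −x² = 3x. Subtract (3x)·D = −3x³ − 27x. Remainder: −7x² − 63.
Step 5: lead(−7x² − 63) ÷ lead(D) = −7x² ÷ −x² = 7. Subtract (7)·D = −7x² − 63. Remainder: 0.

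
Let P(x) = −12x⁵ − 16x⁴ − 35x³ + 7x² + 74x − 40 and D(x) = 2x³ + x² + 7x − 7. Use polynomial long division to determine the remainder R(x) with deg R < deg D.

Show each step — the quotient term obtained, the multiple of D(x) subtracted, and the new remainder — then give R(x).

R(x) = −6x² − 3x + 2

Step 1: lead(−12x⁵ − 16x⁴ − 35x³ + 7x² + 74x − 40) ÷ lead(D) = −12x⁵ ÷ 2x³ = −6x². Subtract (−6x²)·D = −12x⁵ − 6x⁴ − 42x³ + 42x². Remainder: −10x⁴ + 7x³ − 35x² + 74x − 40.
Step 2: lead(−10x⁴ + 7x³ − 35x² + 74x − 40) ÷ lead(D) = −10x⁴ ÷ 2x³ = −5x. Subtract (−5x)·D = −10x⁴ − 5x³ − 35x² + 35x. Remainder: 12x³ + 39x − 40.
Step 3: lead(12x³ + 39x − 40) ÷ lead(D) = 12x³ ÷ 2x³ = 6. Subtract (6)·D = 12x³ + 6x² + 42x − 42. Remainder: −6x² − 3x + 2.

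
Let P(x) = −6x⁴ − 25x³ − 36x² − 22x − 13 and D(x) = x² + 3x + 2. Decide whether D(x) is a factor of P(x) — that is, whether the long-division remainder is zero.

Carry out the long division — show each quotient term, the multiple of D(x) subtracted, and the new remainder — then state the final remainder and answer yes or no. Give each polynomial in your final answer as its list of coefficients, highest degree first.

Step 1: lead(−6x⁴ − 25x³ − 36x² − 22x − 13) ÷ lead(D) = −6x⁴ ÷ x² = −6x². Subtract (−6x²)·D = −6x⁴ − 18x³ − 12x². Remainder: −7x³ − 24x² − 22x − 13.
Step 2: lead(−7x³ − 24x² − 22x − 13) ÷ lead(D) = −7x³ ÷ x² = −7x. Subtract (−7x)·D = −7x³ − 21x² − 14x. Remainder: −3x² − 8x − 13.
Step 3: lead(−3x² − 8x − 13) ÷ lead(D) = −3x² ÷ x² = −3. Subtract (−3)·D = −3x² − 9x − 6. Remainder: x − 7.

R = [1, -7], so D(x) is not a factor of P(x). no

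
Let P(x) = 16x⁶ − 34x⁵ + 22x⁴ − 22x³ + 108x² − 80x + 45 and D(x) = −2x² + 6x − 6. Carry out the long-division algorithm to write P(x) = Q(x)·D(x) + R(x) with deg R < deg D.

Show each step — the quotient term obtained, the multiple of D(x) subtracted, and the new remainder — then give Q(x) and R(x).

Step 1: lead(16x⁶ − 34x⁵ + 22x⁴ − 22x³ + 108x² − 80x + 45) ÷ lead(D) = 16x⁶ ÷ −2x² = −8x⁴. Subtract (−8x⁴)·D = 16x⁶ − 48x⁵ + 48x⁴. Remainder: 14x⁵ − 26x⁴ − 22x³ + 108x² − 80x + 45.
Step 2: lead(14x⁵ − 26x⁴ − 22x³ + 108x² − 80x + 45) ÷ lead(D) = 14x⁵ ÷ −2x² = −7x³. Subtract (−7x³)·D = 14x⁵ − 42x⁴ + 42x³. Remainder: 16x⁴ − 64x³ + 108x² − 80x + 45.
Step 3: lead(16x⁴ − 64x³ + 108x² − 80x + 45) ÷ lead(D) = 16x⁴ ÷ −2x² = −8x². Subtract (−8x²)·D = 16x⁴ − 48x³ + 48x². Remainder: −16x³ + 60x² − 80x + 45.
Step 4: lead(−16x³ + 60x² − 80x + 45) ÷ lead(D) = −16x³ ÷ −2x² = 8x. Subtract (8x)·D = −16x³ + 48x² − 48x. Remainder: 12x² − 32x + 45.
Step 5: lead(12x² − 32x + 45) ÷ lead(D) = 12x² ÷ −2x² = −6. Subtract (−6)·D = 12x² − 36x + 36. Remainder: 4x + 9.

Q(x) = −8x⁴ − 7x³ − 8x² + 8x − 6; R(x) = 4x + 9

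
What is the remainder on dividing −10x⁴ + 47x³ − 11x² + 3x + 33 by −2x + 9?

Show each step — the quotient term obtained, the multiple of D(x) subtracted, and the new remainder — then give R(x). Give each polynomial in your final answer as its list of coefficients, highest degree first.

R = [6]

Step 1: lead(−10x⁴ + 47x³ − 11x² + 3x + 33) ÷ lead(D) = −10x⁴ ÷ −2x = 5x³. Subtract (5x³)·D = −10x⁴ + 45x³. Remainder: 2x³ − 11x² + 3x + 33.
Step 2: lead(2x³ − 11x² + 3x + 33) ÷ lead(D) = 2x³ ÷ −2x = −x². Subtract (−x²)·D = 2x³ − 9x². Remainder: −2x² + 3x + 33.
Step 3: lead(−2x² + 3x + 33) ÷ lead(D) = −2x² ÷ −2x = x. Subtract (x)·D = −2x² + 9x. Remainder: −6x + 33.
Step 4: lead(−6x + 33) ÷ lead(D) = −6x ÷ −2x = 3. Subtract (3)·D = −6x + 27. Remainder: 6.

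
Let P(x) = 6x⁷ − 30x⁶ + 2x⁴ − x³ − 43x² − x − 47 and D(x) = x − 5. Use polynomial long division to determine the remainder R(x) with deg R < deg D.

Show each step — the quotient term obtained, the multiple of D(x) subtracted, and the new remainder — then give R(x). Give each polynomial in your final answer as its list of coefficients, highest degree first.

Step 1: lead(6x⁷ − 30x⁶ + 2x⁴ − x³ − 43x² − x − 47) ÷ lead(D) = 6x⁷ ÷ x = 6x⁶. Subtract (6x⁶)·D = 6x⁷ − 30x⁶. Remainder: 2x⁴ − x³ − 43x² − x − 47.
Step 2: lead(2x⁴ − x³ − 43x² − x − 47) ÷ lead(D) = 2x⁴ ÷ x = 2x³. Subtract (2x³)·D = 2x⁴ − 10x³. Remainder: 9x³ − 43x² − x − 47.
Step 3: lead(9x³ − 43x² − x − 47) ÷ lead(D) = 9x³ ÷ x = 9x². Subtract (9x²)·D = 9x³ − 45x². Remainder: 2x² − x − 47.
Step 4: lead(2x² − x − 47) ÷ lead(D) = 2x² ÷ x = 2x. Subtract (2x)·D = 2x² − 10x. Remainder: 9x − 47.
Step 5: lead(9x − 47) ÷ lead(D) = 9x ÷ x = 9. Subtract (9)·D = 9x − 45. Remainder: −2.

R = [-2]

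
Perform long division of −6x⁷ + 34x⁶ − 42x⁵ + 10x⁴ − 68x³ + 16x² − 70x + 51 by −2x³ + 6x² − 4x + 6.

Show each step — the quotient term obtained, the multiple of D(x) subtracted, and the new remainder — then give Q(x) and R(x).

Step 1: lead(−6x⁷ + 34x⁶ − 42x⁵ + 10x⁴ − 68x³ + 16x² − 70x + 51) ÷ lead(D) = −6x⁷ ÷ −2x³ = 3x⁴. Subtract (3x⁴)·D = −6x⁷ + 18x⁶ − 12x⁵ + 18x⁴. Remainder: 16x⁶ − 30x⁵ − 8x⁴ − 68x³ + 16x² − 70x + 51.
Step 2: lead(16x⁶ − 30x⁵ − 8x⁴ − 68x³ + 16x² − 70x + 51) ÷ lead(D) = 16x⁶ ÷ −2x³ = −8x³. Subtract (−8x³)·D = 16x⁶ − 48x⁵ + 32x⁴ − 48x³. Remainder: 18x⁵ − 40x⁴ − 20x³ + 16x² − 70x + 51.
Step 3: lead(18x⁵ − 40x⁴ − 20x³ + 16x² − 70x + 51) ÷ lead(D) = 18x⁵ ÷ −2x³ = −9x². Subtract (−9x²)·D = 18x⁵ − 54x⁴ + 36x³ − 54x². Remainder: 14x⁴ − 56x³ + 70x² − 70x + 51.
Step 4: lead(14x⁴ − 56x³ + 70x² − 70x + 51) ÷ lead(D) = 14x⁴ ÷ −2x³ = −7x. Subtract (−7x)·D = 14x⁴ − 42x³ + 28x² − 42x. Remainder: −14x³ + 42x² − 28x + 51.
Step 5: lead(−14x³ + 42x² − 28x + 51) ÷ lead(D) = −14x³ ÷ −2x³ = 7. Subtract (7)·D = −14x³ + 42x² − 28x + 42. Remainder: 9.

Q(x) = 3x⁴ − 8x³ − 9x² − 7x + 7; R(x) = 9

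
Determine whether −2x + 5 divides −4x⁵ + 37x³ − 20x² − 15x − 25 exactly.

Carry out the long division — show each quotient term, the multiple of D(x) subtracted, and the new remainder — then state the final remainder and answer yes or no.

R(x) = 0, so D(x) is a factor of P(x). yes

Step 1: lead(−4x⁵ + 37x³ − 20x² − 15x − 25) ÷ lead(D) = −4x⁵ ÷ −2x = 2x⁴. Subtract (2x⁴)·D = −4x⁵ + 10x⁴. Remainder: −10x⁴ + 37x³ − 20x² − 15x − 25.
Step 2: lead(−10x⁴ + 37x³ − 20x² − 15x − 25) ÷ lead(D) = −10x⁴ ÷ −2x = 5x³. Subtract (5x³)·D = −10x⁴ + 25x³. Remainder: 12x³ − 20x² − 15x − 25.
Step 3: lead(12x³ − 20x² − 15x − 25) ÷ lead(D) = 12x³ ÷ −2x = −6x². Subtract (−6x²)·D = 12x³ − 30x². Remainder: 10x² − 15x − 25.
Step 4: lead(10x² − 15x − 25) ÷ lead(D) = 10x² ÷ −2x = −5x. Subtract (−5x)·D = 10x² − 25x. Remainder: 10x − 25.
Step 5: lead(10x − 25) ÷ lead(D) = 10x ÷ −2x = −5. Subtract (−5)·D = 10x − 25. Remainder: 0.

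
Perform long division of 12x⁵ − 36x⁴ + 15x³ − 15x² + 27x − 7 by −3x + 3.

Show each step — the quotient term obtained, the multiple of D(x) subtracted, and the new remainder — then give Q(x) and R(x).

Q(x) = −4x⁴ + 8x³ + 3x² + 8x − 1; R(x) = −4

Step 1: lead(12x⁵ − 36x⁴ + 15x³ − 15x² + 27x − 7) ÷ lead(D) = 12x⁵ ÷ −3x = −4x⁴. Subtract (−4x⁴)·D = 12x⁵ − 12x⁴. Remainder: −24x⁴ + 15x³ − 15x² + 27x − 7.
Step 2: lead(−24x⁴ + 15x³ − 15x² + 27x − 7) ÷ lead(D) = −24x⁴ ÷ −3x = 8x³. Subtract (8x³)·D = −24x⁴ + 24x³. Remainder: −9x³ − 15x² + 27x − 7.
Step 3: lead(−9x³ − 15x² + 27x − 7) ÷ lead(D) = −9x³ ÷ −3x = 3x². Subtract (3x²)·D = −9x³ + 9x². Remainder: −24x² + 27x − 7.
Step 4: lead(−24x² + 27x − 7) ÷ lead(D) = −24x² ÷ −3x = 8x. Subtract (8x)·D = −24x² + 24x. Remainder: 3x − 7.
Step 5: lead(3x − 7) ÷ lead(D) = 3x ÷ −3x = −1. Subtract (−1)·D = 3x − 3. Remainder: −4.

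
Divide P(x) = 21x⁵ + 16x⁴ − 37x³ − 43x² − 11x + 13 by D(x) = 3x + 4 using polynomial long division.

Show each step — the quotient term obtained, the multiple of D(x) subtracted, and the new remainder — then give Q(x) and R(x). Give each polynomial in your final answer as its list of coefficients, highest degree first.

Step 1: lead(21x⁵ + 16x⁴ − 37x³ − 43x² − 11x + 13) ÷ lead(D) = 21x⁵ ÷ 3x = 7x⁴. Subtract (7x⁴)·D = 21x⁵ + 28x⁴. Remainder: −12x⁴ − 37x³ − 43x² − 11x + 13.
Step 2: lead(−12x⁴ − 37x³ − 43x² − 11x + 13) ÷ lead(D) = −12x⁴ ÷ 3x = −4x³. Subtract (−4x³)·D = −12x⁴ − 16x³. Remainder: −21x³ − 43x² − 11x + 13.
Step 3: lead(−21x³ − 43x² − 11x + 13) ÷ lead(D) = −21x³ ÷ 3x = −7x². Subtract (−7x²)·D = −21x³ − 28x². Remainder: −15x² − 11x + 13.
Step 4: lead(−15x² − 11x + 13) ÷ lead(D) = −15x² ÷ 3x = −5x. Subtract (−5x)·D = −15x² − 20x. Remainder: 9x + 13.
Step 5: lead(9x + 13) ÷ lead(D) = 9x ÷ 3x = 3. Subtract (3)·D = 9x + 12. Remainder: 1.

Q = [7, -4, -7, -5, 3]; R = [1]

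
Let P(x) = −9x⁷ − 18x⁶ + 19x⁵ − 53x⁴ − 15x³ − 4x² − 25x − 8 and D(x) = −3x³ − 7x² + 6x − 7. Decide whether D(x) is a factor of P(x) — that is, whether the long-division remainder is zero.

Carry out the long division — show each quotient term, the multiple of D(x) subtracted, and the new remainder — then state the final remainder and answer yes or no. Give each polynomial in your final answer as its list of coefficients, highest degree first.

Step 1: lead(−9x⁷ − 18x⁶ + 19x⁵ − 53x⁴ − 15x³ − 4x² − 25x − 8) ÷ lead(D) = −9x⁷ ÷ −3x³ = 3x⁴. Subtract (3x⁴)·D = −9x⁷ − 21x⁶ + 18x⁵ − 21x⁴. Remainder: 3x⁶ + x⁵ − 32x⁴ − 15x³ − 4x² − 25x − 8.
Step 2: lead(3x⁶ + x⁵ − 32x⁴ − 15x³ − 4x² − 25x − 8) ÷ lead(D) = 3x⁶ ÷ −3x³ = −x³. Subtract (−x³)·D = 3x⁶ + 7x⁵ − 6x⁴ + 7x³. Remainder: −6x⁵ − 26x⁴ − 22x³ − 4x² − 25x − 8.
Step 3: lead(−6x⁵ − 26x⁴ − 22x³ − 4x² − 25x − 8) ÷ lead(D) = −6x⁵ ÷ −3x³ = 2x². Subtract (2x²)·D = −6x⁵ − 14x⁴ + 12x³ − 14x². Remainder: −12x⁴ − 34x³ + 10x² − 25x − 8.
Step 4: lead(−12x⁴ − 34x³ + 10x² − 25x − 8) ÷ lead(D) = −12x⁴ ÷ −3x³ = 4x. Subtract (4x)·D = −12x⁴ − 28x³ + 24x² − 28x. Remainder: −6x³ − 14x² + 3x − 8.
Step 5: lead(−6x³ − 14x² + 3x − 8) ÷ lead(D) = −6x³ ÷ −3x³ = 2. Subtract (2)·D = −6x³ − 14x² + 12x − 14. Remainder: −9x + 6.

R = [-9, 6], so D(x) is not a factor of P(x). no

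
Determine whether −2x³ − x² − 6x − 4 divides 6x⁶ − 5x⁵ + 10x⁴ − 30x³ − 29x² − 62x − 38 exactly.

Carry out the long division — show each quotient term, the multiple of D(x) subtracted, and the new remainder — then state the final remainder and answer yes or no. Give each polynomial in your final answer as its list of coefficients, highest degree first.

R = [7, -6, -6], so D(x) is not a factor of P(x). no

Step 1: lead(6x⁶ − 5x⁵ + 10x⁴ − 30x³ − 29x² − 62x − 38) ÷ lead(D) = 6x⁶ ÷ −2x³ = −3x³. Subtract (−3x³)·D = 6x⁶ + 3x⁵ + 18x⁴ + 12x³. Remainder: −8x⁵ − 8x⁴ − 42x³ − 29x² − 62x − 38.
Step 2: lead(−8x⁵ − 8x⁴ − 42x³ − 29x² − 62x − 38) ÷ lead(D) = −8x⁵ ÷ −2x³ = 4x². Subtract (4x²)·D = −8x⁵ − 4x⁴ − 24x³ − 16x². Remainder: −4x⁴ − 18x³ − 13x² − 62x − 38.
Step 3: lead(−4x⁴ − 18x³ − 13x² − 62x − 38) ÷ lead(D) = −4x⁴ ÷ −2x³ = 2x. Subtract (2x)·D = −4x⁴ − 2x³ − 12x² − 8x. Remainder: −16x³ − x² − 54x − 38.
Step 4: lead(−16x³ − x² − 54x − 38) ÷ lead(D) = −16x³ ÷ −2x³ = 8. Subtract (8)·D = −16x³ − 8x² − 48x − 32. Remainder: 7x² − 6x − 6.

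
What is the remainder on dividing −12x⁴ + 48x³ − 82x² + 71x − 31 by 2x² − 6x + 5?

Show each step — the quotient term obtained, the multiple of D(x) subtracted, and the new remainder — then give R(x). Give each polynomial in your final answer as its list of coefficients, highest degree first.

Step 1: lead(−12x⁴ + 48x³ − 82x² + 71x − 31) ÷ lead(D) = −12x⁴ ÷ 2x² = −6x². Subtract (−6x²)·D = −12x⁴ + 36x³ − 30x². Remainder: 12x³ − 52x² + 71x − 31.
Step 2: lead(12x³ − 52x² + 71x − 31) ÷ lead(D) = 12x³ ÷ 2x² = 6x. Subtract (6x)·D = 12x³ − 36x² + 30x. Remainder: −16x² + 41x − 31.
Step 3: lead(−16x² + 41x − 31) ÷ lead(D) = −16x² ÷ 2x² = −8. Subtract (−8)·D = −16x² + 48x − 40. Remainder: −7x + 9.

R = [-7, 9]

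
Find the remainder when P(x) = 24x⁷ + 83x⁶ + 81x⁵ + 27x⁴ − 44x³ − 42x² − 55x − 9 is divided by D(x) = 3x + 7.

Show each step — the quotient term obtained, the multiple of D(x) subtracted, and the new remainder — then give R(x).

Step 1: lead(24x⁷ + 83x⁶ + 81x⁵ + 27x⁴ − 44x³ − 42x² − 55x − 9) ÷ lead(D) = 24x⁷ ÷ 3x = 8x⁶. Subtract (8x⁶)·D = 24x⁷ + 56x⁶. Remainder: 27x⁶ + 81x⁵ + 27x⁴ − 44x³ − 42x² − 55x − 9.
Step 2: lead(27x⁶ + 81x⁵ + 27x⁴ − 44x³ − 42x² − 55x − 9) ÷ lead(D) = 27x⁶ ÷ 3x = 9x⁵. Subtract (9x⁵)·D = 27x⁶ + 63x⁵. Remainder: 18x⁵ + 27x⁴ − 44x³ − 42x² − 55x − 9.
Step 3: lead(18x⁵ + 27x⁴ − 44x³ − 42x² − 55x − 9) ÷ lead(D) = 18x⁵ ÷ 3x = 6x⁴. Subtract (6x⁴)·D = 18x⁵ + 42x⁴. Remainder: −15x⁴ − 44x³ − 42x² − 55x − 9.
Step 4: lead(−15x⁴ − 44x³ − 42x² − 55x − 9) ÷ lead(D) = −15x⁴ ÷ 3x = −5x³. Subtract (−5x³)·D = −15x⁴ − 35x³. Remainder: −9x³ − 42x² − 55x − 9.
Step 5: lead(−9x³ − 42x² − 55x − 9) ÷ lead(D) = −9x³ ÷ 3x = −3x². Subtract (−3x²)·D = −9x³ − 21x². Remainder: −21x² − 55x − 9.
Step 6: lead(−21x² − 55x − 9) ÷ lead(D) = −21x² ÷ 3x = −7x. Subtract (−7x)·D = −21x² − 49x. Remainder: −6x − 9.
Step 7: lead(−6x − 9) ÷ lead(D) = −6x ÷ 3x = −2. Subtract (−2)·D = −6x − 14. Remainder: 5.

R(x) = 5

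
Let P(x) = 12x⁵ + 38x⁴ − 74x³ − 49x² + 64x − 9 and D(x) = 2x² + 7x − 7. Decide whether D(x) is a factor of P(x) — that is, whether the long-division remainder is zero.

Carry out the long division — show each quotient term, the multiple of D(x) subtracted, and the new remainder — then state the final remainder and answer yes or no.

Step 1: lead(12x⁵ + 38x⁴ − 74x³ − 49x² + 64x − 9) ÷ lead(D) = 12x⁵ ÷ 2x² = 6x³. Subtract (6x³)·D = 12x⁵ + 42x⁴ − 42x³. Remainder: −4x⁴ − 32x³ − 49x² + 64x − 9.
Step 2: lead(−4x⁴ − 32x³ − 49x² + 64x − 9) ÷ lead(D) = −4x⁴ ÷ 2x² = −2x². Subtract (−2x²)·D = −4x⁴ − 14x³ + 14x². Remainder: −18x³ − 63x² + 64x − 9.
Step 3: lead(−18x³ − 63x² + 64x − 9) ÷ lead(D) = −18x³ ÷ 2x² = −9x. Subtract (−9x)·D = −18x³ − 63x² + 63x. Remainder: x − 9.

R(x) = x − 9, so D(x) is not a factor of P(x). no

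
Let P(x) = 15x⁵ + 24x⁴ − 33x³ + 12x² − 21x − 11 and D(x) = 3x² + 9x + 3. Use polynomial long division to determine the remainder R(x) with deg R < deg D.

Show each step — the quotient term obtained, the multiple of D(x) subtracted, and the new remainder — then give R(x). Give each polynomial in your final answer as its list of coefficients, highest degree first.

R = [1]

Step 1: lead(15x⁵ + 24x⁴ − 33x³ + 12x² − 21x − 11) ÷ lead(D) = 15x⁵ ÷ 3x² = 5x³. Subtract (5x³)·D = 15x⁵ + 45x⁴ + 15x³. Remainder: −21x⁴ − 48x³ + 12x² − 21x − 11.
Step 2: lead(−21x⁴ − 48x³ + 12x² − 21x − 11) ÷ lead(D) = −21x⁴ ÷ 3x² = −7x². Subtract (−7x²)·D = −21x⁴ − 63x³ − 21x². Remainder: 15x³ + 33x² − 21x − 11.
Step 3: lead(15x³ + 33x² − 21x − 11) ÷ lead(D) = 15x³ ÷ 3x² = 5x. Subtract (5x)·D = 15x³ + 45x² + 15x. Remainder: −12x² − 36x − 11.
Step 4: lead(−12x² − 36x − 11) ÷ lead(D) = −12x² ÷ 3x² = −4. Subtract (−4)·D = −12x² − 36x − 12. Remainder: 1.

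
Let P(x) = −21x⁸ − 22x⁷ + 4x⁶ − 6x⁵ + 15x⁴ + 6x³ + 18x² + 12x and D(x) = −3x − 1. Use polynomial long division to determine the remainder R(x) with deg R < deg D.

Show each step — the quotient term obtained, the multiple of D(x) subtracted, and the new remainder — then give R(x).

R(x) = −2

Step 1: lead(−21x⁸ − 22x⁷ + 4x⁶ − 6x⁵ + 15x⁴ + 6x³ + 18x² + 12x) ÷ lead(D) = −21x⁸ ÷ −3x = 7x⁷. Subtract (7x⁷)·D = −21x⁸ − 7x⁷. Remainder: −15x⁷ + 4x⁶ − 6x⁵ + 15x⁴ + 6x³ + 18x² + 12x.
Step 2: lead(−15x⁷ + 4x⁶ − 6x⁵ + 15x⁴ + 6x³ + 18x² + 12x) ÷ lead(D) = −15x⁷ ÷ −3x = 5x⁶. Subtract (5x⁶)·D = −15x⁷ − 5x⁶. Remainder: 9x⁶ − 6x⁵ + 15x⁴ + 6x³ + 18x² + 12x.
Step 3: lead(9x⁶ − 6x⁵ + 15x⁴ + 6x³ + 18x² + 12x) ÷ lead(D) = 9x⁶ ÷ −3x = −3x⁵. Subtract (−3x⁵)·D = 9x⁶ + 3x⁵. Remainder: −9x⁵ + 15x⁴ + 6x³ + 18x² + 12x.
Step 4: lead(−9x⁵ + 15x⁴ + 6x³ + 18x² + 12x) ÷ lead(D) = −9x⁵ ÷ −3x = 3x⁴. Subtract (3x⁴)·D = −9x⁵ − 3x⁴. Remainder: 18x⁴ + 6x³ + 18x² + 12x.
Step 5: lead(18x⁴ + 6x³ + 18x² + 12x) ÷ lead(D) = 18x⁴ ÷ −3x = −6x³. Subtract (−6x³)·D = 18x⁴ + 6x³. Remainder: 18x² + 12x.
Step 6: lead(18x² + 12x) ÷ lead(D) = 18x² ÷ −3x = −6x. Subtract (−6x)·D = 18x² + 6x. Remainder: 6x.
Step 7: lead(6x) ÷ lead(D) = 6x ÷ −3x = −2. Subtract (−2)·D = 6x + 2. Remainder: −2.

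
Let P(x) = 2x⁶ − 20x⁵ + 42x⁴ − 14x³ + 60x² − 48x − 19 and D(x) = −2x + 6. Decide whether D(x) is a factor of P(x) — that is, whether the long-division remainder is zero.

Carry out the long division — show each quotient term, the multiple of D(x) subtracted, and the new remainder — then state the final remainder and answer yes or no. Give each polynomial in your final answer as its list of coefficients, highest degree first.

R = [-1], so D(x) is not a factor of P(x). no

Step 1: lead(2x⁶ − 20x⁵ + 42x⁴ − 14x³ + 60x² − 48x − 19) ÷ lead(D) = 2x⁶ ÷ −2x = −x⁵. Subtract (−x⁵)·D = 2x⁶ − 6x⁵. Remainder: −14x⁵ + 42x⁴ − 14x³ + 60x² − 48x − 19.
Step 2: lead(−14x⁵ + 42x⁴ − 14x³ + 60x² − 48x − 19) ÷ lead(D) = −14x⁵ ÷ −2x = 7x⁴. Subtract (7x⁴)·D = −14x⁵ + 42x⁴. Remainder: −14x³ + 60x² − 48x − 19.
Step 3: lead(−14x³ + 60x² − 48x − 19) ÷ lead(D) = −14x³ ÷ −2x = 7x². Subtract (7x²)·D = −14x³ + 42x². Remainder: 18x² − 48x − 19.
Step 4: lead(18x² − 48x − 19) ÷ lead(D) = 18x² ÷ −2x = −9x. Subtract (−9x)·D = 18x² − 54x. Remainder: 6x − 19.
Step 5: lead(6x − 19) ÷ lead(D) = 6x ÷ −2x = −3. Subtract (−3)·D = 6x − 18. Remainder: −1.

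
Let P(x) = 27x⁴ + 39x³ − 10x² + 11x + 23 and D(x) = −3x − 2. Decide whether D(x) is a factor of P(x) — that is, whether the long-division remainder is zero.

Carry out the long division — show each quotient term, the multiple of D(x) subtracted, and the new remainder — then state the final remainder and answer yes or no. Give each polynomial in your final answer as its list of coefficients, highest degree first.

R = [5], so D(x) is not a factor of P(x). no

Step 1: lead(27x⁴ + 39x³ − 10x² + 11x + 23) ÷ lead(D) = 27x⁴ ÷ −3x = −9x³. Subtract (−9x³)·D = 27x⁴ + 18x³. Remainder: 21x³ − 10x² + 11x + 23.
Step 2: lead(21x³ − 10x² + 11x + 23) ÷ lead(D) = 21x³ ÷ −3x = −7x². Subtract (−7x²)·D = 21x³ + 14x². Remainder: −24x² + 11x + 23.
Step 3: lead(−24x² + 11x + 23) ÷ lead(D) = −24x² ÷ −3x = 8x. Subtract (8x)·D = −24x² − 16x. Remainder: 27x + 23.
Step 4: lead(27x + 23) ÷ lead(D) = 27x ÷ −3x = −9. Subtract (−9)·D = 27x + 18. Remainder: 5.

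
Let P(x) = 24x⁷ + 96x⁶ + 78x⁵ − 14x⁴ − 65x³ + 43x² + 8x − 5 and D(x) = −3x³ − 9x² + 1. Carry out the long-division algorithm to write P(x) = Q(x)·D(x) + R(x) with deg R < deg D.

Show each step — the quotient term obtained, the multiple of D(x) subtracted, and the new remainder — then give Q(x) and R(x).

Step 1: lead(24x⁷ + 96x⁶ + 78x⁵ − 14x⁴ − 65x³ + 43x² + 8x − 5) ÷ lead(D) = 24x⁷ ÷ −3x³ = −8x⁴. Subtract (−8x⁴)·D = 24x⁷ + 72x⁶ − 8x⁴. Remainder: 24x⁶ + 78x⁵ − 6x⁴ − 65x³ + 43x² + 8x − 5.
Step 2: lead(24x⁶ + 78x⁵ − 6x⁴ − 65x³ + 43x² + 8x − 5) ÷ lead(D) = 24x⁶ ÷ −3x³ = −8x³. Subtract (−8x³)·D = 24x⁶ + 72x⁵ − 8x³. Remainder: 6x⁵ − 6x⁴ − 57x³ + 43x² + 8x − 5.
Step 3: lead(6x⁵ − 6x⁴ − 57x³ + 43x² + 8x − 5) ÷ lead(D) = 6x⁵ ÷ −3x³ = −2x². Subtract (−2x²)·D = 6x⁵ + 18x⁴ − 2x². Remainder: −24x⁴ − 57x³ + 45x² + 8x − 5.
Step 4: lead(−24x⁴ − 57x³ + 45x² + 8x − 5) ÷ lead(D) = −24x⁴ ÷ −3x³ = 8x. Subtract (8x)·D = −24x⁴ − 72x³ + 8x. Remainder: 15x³ + 45x² − 5.
Step 5: lead(15x³ + 45x² − 5) ÷ lead(D) = 15x³ ÷ −3x³ = −5. Subtract (−5)·D = 15x³ + 45x² − 5. Remainder: 0.

Q(x) = −8x⁴ − 8x³ − 2x² + 8x − 5; R(x) = 0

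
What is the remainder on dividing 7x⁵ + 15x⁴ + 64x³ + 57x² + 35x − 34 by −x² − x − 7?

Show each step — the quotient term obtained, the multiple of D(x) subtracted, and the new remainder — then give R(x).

Step 1: lead(7x⁵ + 15x⁴ + 64x³ + 57x² + 35x − 34) ÷ lead(D) = 7x⁵ ÷ −x² = −7x³. Subtract (−7x³)·D = 7x⁵ + 7x⁴ + 49x³. Remainder: 8x⁴ + 15x³ + 57x² + 35x − 34.
Step 2: lead(8x⁴ + 15x³ + 57x² + 35x − 34) ÷ lead(D) = 8x⁴ ÷ −x² = −8x². Subtract (−8x²)·D = 8x⁴ + 8x³ + 56x². Remainder: 7x³ + x² + 35x − 34.
Step 3: lead(7x³ + x² + 35x − 34) ÷ lead(D) = 7x³ ÷ −x² = −7x. Subtract (−7x)·D = 7x³ + 7x² + 49x. Remainder: −6x² − 14x − 34.
Step 4: lead(−6x² − 14x − 34) ÷ lead(D) = −6x² ÷ −x² = 6. Subtract (6)·D = −6x² − 6x − 42. Remainder: −8x + 8.

R(x) = −8x + 8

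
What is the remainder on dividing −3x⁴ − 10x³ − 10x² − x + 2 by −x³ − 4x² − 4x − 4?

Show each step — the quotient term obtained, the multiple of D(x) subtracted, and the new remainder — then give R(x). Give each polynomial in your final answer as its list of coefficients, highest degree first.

R = [-6, 3, -6]

Step 1: lead(−3x⁴ − 10x³ − 10x² − x + 2) ÷ lead(D) = −3x⁴ ÷ −x³ = 3x. Subtract (3x)·D = −3x⁴ − 12x³ − 12x² − 12x. Remainder: 2x³ + 2x² + 11x + 2.
Step 2: lead(2x³ + 2x² + 11x + 2) ÷ lead(D) = 2x³ ÷ −x³ = −2. Subtract (−2)·D = 2x³ + 8x² + 8x + 8. Remainder: −6x² + 3x − 6.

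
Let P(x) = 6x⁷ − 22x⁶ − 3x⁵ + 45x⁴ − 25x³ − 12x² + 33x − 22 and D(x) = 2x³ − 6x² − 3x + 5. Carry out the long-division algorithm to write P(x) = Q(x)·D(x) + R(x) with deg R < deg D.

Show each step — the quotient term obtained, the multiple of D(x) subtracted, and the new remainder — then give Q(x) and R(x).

Step 1: lead(6x⁷ − 22x⁶ − 3x⁵ + 45x⁴ − 25x³ − 12x² + 33x − 22) ÷ lead(D) = 6x⁷ ÷ 2x³ = 3x⁴. Subtract (3x⁴)·D = 6x⁷ − 18x⁶ − 9x⁵ + 15x⁴. Remainder: −4x⁶ + 6x⁵ + 30x⁴ − 25x³ − 12x² + 33x − 22.
Step 2: lead(−4x⁶ + 6x⁵ + 30x⁴ − 25x³ − 12x² + 33x − 22) ÷ lead(D) = −4x⁶ ÷ 2x³ = −2x³. Subtract (−2x³)·D = −4x⁶ + 12x⁵ + 6x⁴ − 10x³. Remainder: −6x⁵ + 24x⁴ − 15x³ − 12x² + 33x − 22.
Step 3: lead(−6x⁵ + 24x⁴ − 15x³ − 12x² + 33x − 22) ÷ lead(D) = −6x⁵ ÷ 2x³ = −3x². Subtract (−3x²)·D = −6x⁵ + 18x⁴ + 9x³ − 15x². Remainder: 6x⁴ − 24x³ + 3x² + 33x − 22.
Step 4: lead(6x⁴ − 24x³ + 3x² + 33x − 22) ÷ lead(D) = 6x⁴ ÷ 2x³ = 3x. Subtract (3x)·D = 6x⁴ − 18x³ − 9x² + 15x. Remainder: −6x³ + 12x² + 18x − 22.
Step 5: lead(−6x³ + 12x² + 18x − 22) ÷ lead(D) = −6x³ ÷ 2x³ = −3. Subtract (−3)·D = −6x³ + 18x² + 9x − 15. Remainder: −6x² + 9x − 7.

Q(x) = 3x⁴ − 2x³ − 3x² + 3x − 3; R(x) = −6x² + 9x − 7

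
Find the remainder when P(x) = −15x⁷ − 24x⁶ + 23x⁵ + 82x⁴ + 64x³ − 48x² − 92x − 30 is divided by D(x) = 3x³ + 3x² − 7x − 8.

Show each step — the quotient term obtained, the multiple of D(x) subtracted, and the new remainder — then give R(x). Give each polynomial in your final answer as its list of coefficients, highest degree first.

R = [-9, -7, -6]

Step 1: lead(−15x⁷ − 24x⁶ + 23x⁵ + 82x⁴ + 64x³ − 48x² − 92x − 30) ÷ lead(D) = −15x⁷ ÷ 3x³ = −5x⁴. Subtract (−5x⁴)·D = −15x⁷ − 15x⁶ + 35x⁵ + 40x⁴. Remainder: −9x⁶ − 12x⁵ + 42x⁴ + 64x³ − 48x² − 92x − 30.
Step 2: lead(−9x⁶ − 12x⁵ + 42x⁴ + 64x³ − 48x² − 92x − 30) ÷ lead(D) = −9x⁶ ÷ 3x³ = −3x³. Subtract (−3x³)·D = −9x⁶ − 9x⁵ + 21x⁴ + 24x³. Remainder: −3x⁵ + 21x⁴ + 40x³ − 48x² − 92x − 30.
Step 3: lead(−3x⁵ + 21x⁴ + 40x³ − 48x² − 92x − 30) ÷ lead(D) = −3x⁵ ÷ 3x³ = −x². Subtract (−x²)·D = −3x⁵ − 3x⁴ + 7x³ + 8x². Remainder: 24x⁴ + 33x³ − 56x² − 92x − 30.
Step 4: lead(24x⁴ + 33x³ − 56x² − 92x − 30) ÷ lead(D) = 24x⁴ ÷ 3x³ = 8x. Subtract (8x)·D = 24x⁴ + 24x³ − 56x² − 64x. Remainder: 9x³ − 28x − 30.
Step 5: lead(9x³ − 28x − 30) ÷ lead(D) = 9x³ ÷ 3x³ = 3. Subtract (3)·D = 9x³ + 9x² − 21x − 24. Remainder: −9x² − 7x − 6.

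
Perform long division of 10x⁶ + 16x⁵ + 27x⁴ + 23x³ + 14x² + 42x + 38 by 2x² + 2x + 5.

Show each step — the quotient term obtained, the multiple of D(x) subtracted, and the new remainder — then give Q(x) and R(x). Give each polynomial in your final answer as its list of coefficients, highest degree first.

Step 1: lead(10x⁶ + 16x⁵ + 27x⁴ + 23x³ + 14x² + 42x + 38) ÷ lead(D) = 10x⁶ ÷ 2x² = 5x⁴. Subtract (5x⁴)·D = 10x⁶ + 10x⁵ + 25x⁴. Remainder: 6x⁵ + 2x⁴ + 23x³ + 14x² + 42x + 38.
Step 2: lead(6x⁵ + 2x⁴ + 23x³ + 14x² + 42x + 38) ÷ lead(D) = 6x⁵ ÷ 2x² = 3x³. Subtract (3x³)·D = 6x⁵ + 6x⁴ + 15x³. Remainder: −4x⁴ + 8x³ + 14x² + 42x + 38.
Step 3: lead(−4x⁴ + 8x³ + 14x² + 42x + 38) ÷ lead(D) = −4x⁴ ÷ 2x² = −2x². Subtract (−2x²)·D = −4x⁴ − 4x³ − 10x². Remainder: 12x³ + 24x² + 42x + 38.
Step 4: lead(12x³ + 24x² + 42x + 38) ÷ lead(D) = 12x³ ÷ 2x² = 6x. Subtract (6x)·D = 12x³ + 12x² + 30x. Remainder: 12x² + 12x + 38.
Step 5: lead(12x² + 12x + 38) ÷ lead(D) = 12x² ÷ 2x² = 6. Subtract (6)·D = 12x² + 12x + 30. Remainder: 8.

Q = [5, 3, -2, 6, 6]; R = [8]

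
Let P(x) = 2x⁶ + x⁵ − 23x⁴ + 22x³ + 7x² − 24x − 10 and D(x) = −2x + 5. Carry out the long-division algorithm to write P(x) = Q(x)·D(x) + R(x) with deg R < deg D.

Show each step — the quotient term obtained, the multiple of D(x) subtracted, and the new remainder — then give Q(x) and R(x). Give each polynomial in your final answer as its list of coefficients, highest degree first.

Q = [-1, -3, 4, -1, -6, -3]; R = [5]

Step 1: lead(2x⁶ + x⁵ − 23x⁴ + 22x³ + 7x² − 24x − 10) ÷ lead(D) = 2x⁶ ÷ −2x = −x⁵. Subtract (−x⁵)·D = 2x⁶ − 5x⁵. Remainder: 6x⁵ − 23x⁴ + 22x³ + 7x² − 24x − 10.
Step 2: lead(6x⁵ − 23x⁴ + 22x³ + 7x² − 24x − 10) ÷ lead(D) = 6x⁵ ÷ −2x = −3x⁴. Subtract (−3x⁴)·D = 6x⁵ − 15x⁴. Remainder: −8x⁴ + 22x³ + 7x² − 24x − 10.
Step 3: lead(−8x⁴ + 22x³ + 7x² − 24x − 10) ÷ lead(D) = −8x⁴ ÷ −2x = 4x³. Subtract (4x³)·D = −8x⁴ + 20x³. Remainder: 2x³ + 7x² − 24x − 10.
Step 4: lead(2x³ + 7x² − 24x − 10) ÷ lead(D) = 2x³ ÷ −2x = −x². Subtract (−x²)·D = 2x³ − 5x². Remainder: 12x² − 24x − 10.
Step 5: lead(12x² − 24x − 10) ÷ lead(D) = 12x² ÷ −2x = −6x. Subtract (−6x)·D = 12x² − 30x. Remainder: 6x − 10.
Step 6: lead(6x − 10) ÷ lead(D) = 6x ÷ −2x = −3. Subtract (−3)·D = 6x − 15. Remainder: 5.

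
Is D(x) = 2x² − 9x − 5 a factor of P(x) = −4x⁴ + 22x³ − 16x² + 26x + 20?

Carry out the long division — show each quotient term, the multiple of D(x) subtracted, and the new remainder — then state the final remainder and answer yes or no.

Step 1: lead(−4x⁴ + 22x³ − 16x² + 26x + 20) ÷ lead(D) = −4x⁴ ÷ 2x² = −2x². Subtract (−2x²)·D = −4x⁴ + 18x³ + 10x². Remainder: 4x³ − 26x² + 26x + 20.
Step 2: lead(4x³ − 26x² + 26x + 20) ÷ lead(D) = 4x³ ÷ 2x² = 2x. Subtract (2x)·D = 4x³ − 18x² − 10x. Remainder: −8x² + 36x + 20.
Step 3: lead(−8x² + 36x + 20) ÷ lead(D) = −8x² ÷ 2x² = −4. Subtract (−4)·D = −8x² + 36x + 20. Remainder: 0.

R(x) = 0, so D(x) is a factor of P(x). yes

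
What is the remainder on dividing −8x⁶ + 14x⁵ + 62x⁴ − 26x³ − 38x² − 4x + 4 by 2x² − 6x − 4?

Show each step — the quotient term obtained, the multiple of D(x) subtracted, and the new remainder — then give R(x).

R(x) = 4

Step 1: lead(−8x⁶ + 14x⁵ + 62x⁴ − 26x³ − 38x² − 4x + 4) ÷ lead(D) = −8x⁶ ÷ 2x² = −4x⁴. Subtract (−4x⁴)·D = −8x⁶ + 24x⁵ + 16x⁴. Remainder: −10x⁵ + 46x⁴ − 26x³ − 38x² − 4x + 4.
Step 2: lead(−10x⁵ + 46x⁴ − 26x³ − 38x² − 4x + 4) ÷ lead(D) = −10x⁵ ÷ 2x² = −5x³. Subtract (−5x³)·D = −10x⁵ + 30x⁴ + 20x³. Remainder: 16x⁴ − 46x³ − 38x² − 4x + 4.
Step 3: lead(16x⁴ − 46x³ − 38x² − 4x + 4) ÷ lead(D) = 16x⁴ ÷ 2x² = 8x². Subtract (8x²)·D = 16x⁴ − 48x³ − 32x². Remainder: 2x³ − 6x² − 4x + 4.
Step 4: lead(2x³ − 6x² − 4x + 4) ÷ lead(D) = 2x³ ÷ 2x² = x. Subtract (x)·D = 2x³ − 6x² − 4x. Remainder: 4.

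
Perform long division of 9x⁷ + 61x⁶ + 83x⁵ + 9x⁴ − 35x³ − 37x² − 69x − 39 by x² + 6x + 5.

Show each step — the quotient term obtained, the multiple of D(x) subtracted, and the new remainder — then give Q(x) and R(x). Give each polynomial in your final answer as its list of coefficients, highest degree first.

Q = [9, 7, -4, -2, -3, -9]; R = [6]

Step 1: lead(9x⁷ + 61x⁶ + 83x⁵ + 9x⁴ − 35x³ − 37x² − 69x − 39) ÷ lead(D) = 9x⁷ ÷ x² = 9x⁵. Subtract (9x⁵)·D = 9x⁷ + 54x⁶ + 45x⁵. Remainder: 7x⁶ + 38x⁵ + 9x⁴ − 35x³ − 37x² − 69x − 39.
Step 2: lead(7x⁶ + 38x⁵ + 9x⁴ − 35x³ − 37x² − 69x − 39) ÷ lead(D) = 7x⁶ ÷ x² = 7x⁴. Subtract (7x⁴)·D = 7x⁶ + 42x⁵ + 35x⁴. Remainder: −4x⁵ − 26x⁴ − 35x³ − 37x² − 69x − 39.
Step 3: lead(−4x⁵ − 26x⁴ − 35x³ − 37x² − 69x − 39) ÷ lead(D) = −4x⁵ ÷ x² = −4x³. Subtract (−4x³)·D = −4x⁵ − 24x⁴ − 20x³. Remainder: −2x⁴ − 15x³ − 37x² − 69x − 39.
Step 4: lead(−2x⁴ − 15x³ − 37x² − 69x − 39) ÷ lead(D) = −2x⁴ ÷ x² = −2x². Subtract (−2x²)·D = −2x⁴ − 12x³ − 10x². Remainder: −3x³ − 27x² − 69x − 39.
Step 5: lead(−3x³ − 27x² − 69x − 39) ÷ lead(D) = −3x³ ÷ x² = −3x. Subtract (−3x)·D = −3x³ − 18x² − 15x. Remainder: −9x² − 54x − 39.
Step 6: lead(−9x² − 54x − 39) ÷ lead(D) = −9x² ÷ x² = −9. Subtract (−9)·D = −9x² − 54x − 45. Remainder: 6.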